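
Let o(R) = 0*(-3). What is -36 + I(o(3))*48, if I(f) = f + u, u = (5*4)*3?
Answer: 2844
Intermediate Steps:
o(R) = 0
u = 60 (u = 20*3 = 60)
I(f) = 60 + f (I(f) = f + 60 = 60 + f)
-36 + I(o(3))*48 = -36 + (60 + 0)*48 = -36 + 60*48 = -36 + 2880 = 2844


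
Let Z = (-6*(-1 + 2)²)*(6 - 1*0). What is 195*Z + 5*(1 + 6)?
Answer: -6985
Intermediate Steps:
Z = -36 (Z = (-6*1²)*(6 + 0) = -6*1*6 = -6*6 = -36)
195*Z + 5*(1 + 6) = 195*(-36) + 5*(1 + 6) = -7020 + 5*7 = -7020 + 35 = -6985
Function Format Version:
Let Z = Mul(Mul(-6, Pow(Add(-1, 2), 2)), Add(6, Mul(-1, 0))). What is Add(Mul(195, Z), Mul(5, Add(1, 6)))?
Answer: -6985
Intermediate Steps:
Z = -36 (Z = Mul(Mul(-6, Pow(1, 2)), Add(6, 0)) = Mul(Mul(-6, 1), 6) = Mul(-6, 6) = -36)
Add(Mul(195, Z), Mul(5, Add(1, 6))) = Add(Mul(195, -36), Mul(5, Add(1, 6))) = Add(-7020, Mul(5, 7)) = Add(-7020, 35) = -6985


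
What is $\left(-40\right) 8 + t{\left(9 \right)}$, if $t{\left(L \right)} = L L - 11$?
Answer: $-250$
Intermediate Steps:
$t{\left(L \right)} = -11 + L^{2}$ ($t{\left(L \right)} = L^{2} - 11 = -11 + L^{2}$)
$\left(-40\right) 8 + t{\left(9 \right)} = \left(-40\right) 8 - \left(11 - 9^{2}\right) = -320 + \left(-11 + 81\right) = -320 + 70 = -250$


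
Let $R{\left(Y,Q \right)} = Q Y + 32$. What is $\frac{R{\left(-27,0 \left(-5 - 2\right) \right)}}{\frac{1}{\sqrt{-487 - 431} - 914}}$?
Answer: $-29248 + 96 i \sqrt{102} \approx -29248.0 + 969.55 i$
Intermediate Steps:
$R{\left(Y,Q \right)} = 32 + Q Y$
$\frac{R{\left(-27,0 \left(-5 - 2\right) \right)}}{\frac{1}{\sqrt{-487 - 431} - 914}} = \frac{32 + 0 \left(-5 - 2\right) \left(-27\right)}{\frac{1}{\sqrt{-487 - 431} - 914}} = \frac{32 + 0 \left(-7\right) \left(-27\right)}{\frac{1}{\sqrt{-918} - 914}} = \frac{32 + 0 \left(-27\right)}{\frac{1}{3 i \sqrt{102} - 914}} = \frac{32 + 0}{\frac{1}{-914 + 3 i \sqrt{102}}} = 32 \left(-914 + 3 i \sqrt{102}\right) = -29248 + 96 i \sqrt{102}$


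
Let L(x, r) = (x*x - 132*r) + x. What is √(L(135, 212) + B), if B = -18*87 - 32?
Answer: I*√11222 ≈ 105.93*I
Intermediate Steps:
L(x, r) = x + x² - 132*r (L(x, r) = (x² - 132*r) + x = x + x² - 132*r)
B = -1598 (B = -1566 - 32 = -1598)
√(L(135, 212) + B) = √((135 + 135² - 132*212) - 1598) = √((135 + 18225 - 27984) - 1598) = √(-9624 - 1598) = √(-11222) = I*√11222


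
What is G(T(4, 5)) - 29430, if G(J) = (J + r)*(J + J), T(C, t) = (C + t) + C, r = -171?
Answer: -33538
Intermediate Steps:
T(C, t) = t + 2*C
G(J) = 2*J*(-171 + J) (G(J) = (J - 171)*(J + J) = (-171 + J)*(2*J) = 2*J*(-171 + J))
G(T(4, 5)) - 29430 = 2*(5 + 2*4)*(-171 + (5 + 2*4)) - 29430 = 2*(5 + 8)*(-171 + (5 + 8)) - 29430 = 2*13*(-171 + 13) - 29430 = 2*13*(-158) - 29430 = -4108 - 29430 = -33538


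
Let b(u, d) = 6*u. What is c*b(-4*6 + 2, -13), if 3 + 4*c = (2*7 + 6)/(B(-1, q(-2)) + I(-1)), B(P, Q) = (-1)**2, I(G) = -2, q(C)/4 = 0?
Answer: 759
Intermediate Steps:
q(C) = 0 (q(C) = 4*0 = 0)
B(P, Q) = 1
c = -23/4 (c = -3/4 + ((2*7 + 6)/(1 - 2))/4 = -3/4 + ((14 + 6)/(-1))/4 = -3/4 + (20*(-1))/4 = -3/4 + (1/4)*(-20) = -3/4 - 5 = -23/4 ≈ -5.7500)
c*b(-4*6 + 2, -13) = -69*(-4*6 + 2)/2 = -69*(-24 + 2)/2 = -69*(-22)/2 = -23/4*(-132) = 759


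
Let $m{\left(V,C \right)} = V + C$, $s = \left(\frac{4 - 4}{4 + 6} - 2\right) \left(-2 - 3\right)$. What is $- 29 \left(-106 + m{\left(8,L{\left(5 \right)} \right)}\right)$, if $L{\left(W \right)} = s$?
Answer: $2552$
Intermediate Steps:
$s = 10$ ($s = \left(\frac{0}{10} - 2\right) \left(-5\right) = \left(0 \cdot \frac{1}{10} - 2\right) \left(-5\right) = \left(0 - 2\right) \left(-5\right) = \left(-2\right) \left(-5\right) = 10$)
$L{\left(W \right)} = 10$
$m{\left(V,C \right)} = C + V$
$- 29 \left(-106 + m{\left(8,L{\left(5 \right)} \right)}\right) = - 29 \left(-106 + \left(10 + 8\right)\right) = - 29 \left(-106 + 18\right) = \left(-29\right) \left(-88\right) = 2552$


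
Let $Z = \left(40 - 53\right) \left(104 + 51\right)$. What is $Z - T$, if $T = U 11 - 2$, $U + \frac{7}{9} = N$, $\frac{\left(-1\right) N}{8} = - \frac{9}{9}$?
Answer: $- \frac{18832}{9} \approx -2092.4$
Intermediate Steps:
$N = 8$ ($N = - 8 \left(- \frac{9}{9}\right) = - 8 \left(\left(-9\right) \frac{1}{9}\right) = \left(-8\right) \left(-1\right) = 8$)
$U = \frac{65}{9}$ ($U = - \frac{7}{9} + 8 = \frac{65}{9} \approx 7.2222$)
$T = \frac{697}{9}$ ($T = \frac{65}{9} \cdot 11 - 2 = \frac{715}{9} - 2 = \frac{697}{9} \approx 77.444$)
$Z = -2015$ ($Z = \left(-13\right) 155 = -2015$)
$Z - T = -2015 - \frac{697}{9} = - \frac{18832}{9}$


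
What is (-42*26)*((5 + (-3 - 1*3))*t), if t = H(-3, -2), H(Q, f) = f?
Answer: -2184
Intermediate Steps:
t = -2
(-42*26)*((5 + (-3 - 1*3))*t) = (-42*26)*((5 + (-3 - 1*3))*(-2)) = -1092*(5 + (-3 - 3))*(-2) = -1092*(5 - 6)*(-2) = -(-1092)*(-2) = -1092*2 = -2184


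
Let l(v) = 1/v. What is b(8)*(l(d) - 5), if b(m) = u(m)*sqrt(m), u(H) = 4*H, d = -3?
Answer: -1024*sqrt(2)/3 ≈ -482.72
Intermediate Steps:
b(m) = 4*m**(3/2) (b(m) = (4*m)*sqrt(m) = 4*m**(3/2))
b(8)*(l(d) - 5) = (4*8**(3/2))*(1/(-3) - 5) = (4*(16*sqrt(2)))*(-1/3 - 5) = (64*sqrt(2))*(-16/3) = -1024*sqrt(2)/3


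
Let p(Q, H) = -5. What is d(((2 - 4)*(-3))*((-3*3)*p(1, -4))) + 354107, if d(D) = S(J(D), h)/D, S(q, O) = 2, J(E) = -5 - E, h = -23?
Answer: 47804446/135 ≈ 3.5411e+5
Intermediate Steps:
d(D) = 2/D
d(((2 - 4)*(-3))*((-3*3)*p(1, -4))) + 354107 = 2/((((2 - 4)*(-3))*(-3*3*(-5)))) + 354107 = 2/(((-2*(-3))*(-9*(-5)))) + 354107 = 2/((6*45)) + 354107 = 2/270 + 354107 = 2*(1/270) + 354107 = 1/135 + 354107 = 47804446/135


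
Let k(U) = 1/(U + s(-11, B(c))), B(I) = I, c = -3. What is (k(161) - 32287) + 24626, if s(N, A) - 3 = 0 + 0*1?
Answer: -1256403/164 ≈ -7661.0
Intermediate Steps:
s(N, A) = 3 (s(N, A) = 3 + (0 + 0*1) = 3 + (0 + 0) = 3 + 0 = 3)
k(U) = 1/(3 + U) (k(U) = 1/(U + 3) = 1/(3 + U))
(k(161) - 32287) + 24626 = (1/(3 + 161) - 32287) + 24626 = (1/164 - 32287) + 24626 = -5295067/164 + 24626 = -1256403/164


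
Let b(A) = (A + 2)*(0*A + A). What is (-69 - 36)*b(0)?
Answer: 0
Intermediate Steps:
b(A) = A*(2 + A) (b(A) = (2 + A)*(0 + A) = (2 + A)*A = A*(2 + A))
(-69 - 36)*b(0) = (-69 - 36)*(0*(2 + 0)) = -0*2 = -105*0 = 0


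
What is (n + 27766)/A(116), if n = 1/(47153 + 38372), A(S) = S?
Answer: 2374687151/9920900 ≈ 239.36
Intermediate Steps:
n = 1/85525 ≈ 1.1692e-5
(n + 27766)/A(116) = (1/85525 + 27766)/116 = (2374687151/85525)*(1/116) = 2374687151/9920900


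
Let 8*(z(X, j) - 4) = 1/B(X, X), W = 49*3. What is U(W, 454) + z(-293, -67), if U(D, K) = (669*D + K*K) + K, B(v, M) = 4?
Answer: 9757345/32 ≈ 3.0492e+5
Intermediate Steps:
W = 147
U(D, K) = K + K² + 669*D (U(D, K) = (669*D + K²) + K = (K² + 669*D) + K = K + K² + 669*D)
z(X, j) = 129/32 (z(X, j) = 4 + (⅛)/4 = 4 + (⅛)*(¼) = 4 + 1/32 = 129/32)
U(W, 454) + z(-293, -67) = (454 + 454² + 669*147) + 129/32 = (454 + 206116 + 98343) + 129/32 = 304913 + 129/32 = 9757345/32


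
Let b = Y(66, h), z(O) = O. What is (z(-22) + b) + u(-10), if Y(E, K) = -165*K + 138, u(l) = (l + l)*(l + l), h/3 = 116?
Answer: -56904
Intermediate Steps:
h = 348 (h = 3*116 = 348)
u(l) = 4*l**2 (u(l) = (2*l)*(2*l) = 4*l**2)
Y(E, K) = 138 - 165*K
b = -57282 (b = 138 - 165*348 = 138 - 57420 = -57282)
(z(-22) + b) + u(-10) = (-22 - 57282) + 4*(-10)**2 = -57304 + 4*100 = -57304 + 400 = -56904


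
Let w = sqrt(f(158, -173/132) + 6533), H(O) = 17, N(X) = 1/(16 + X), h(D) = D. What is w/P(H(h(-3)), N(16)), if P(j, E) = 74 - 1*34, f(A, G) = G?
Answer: sqrt(28452039)/2640 ≈ 2.0205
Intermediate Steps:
P(j, E) = 40 (P(j, E) = 74 - 34 = 40)
w = sqrt(28452039)/66 (w = sqrt(-173/132 + 6533) = sqrt(862183/132) = sqrt(28452039)/66 ≈ 80.819)
w/P(H(h(-3)), N(16)) = (sqrt(28452039)/66)/40 = (sqrt(28452039)/66)*(1/40) = sqrt(28452039)/2640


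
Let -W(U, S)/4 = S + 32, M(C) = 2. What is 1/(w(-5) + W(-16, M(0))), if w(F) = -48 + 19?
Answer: -1/165 ≈ -0.0060606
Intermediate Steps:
w(F) = -29
W(U, S) = -128 - 4*S (W(U, S) = -4*(S + 32) = -4*(32 + S) = -128 - 4*S)
1/(w(-5) + W(-16, M(0))) = 1/(-29 + (-128 - 4*2)) = 1/(-29 + (-128 - 8)) = 1/(-29 - 136) = 1/(-165) = -1/165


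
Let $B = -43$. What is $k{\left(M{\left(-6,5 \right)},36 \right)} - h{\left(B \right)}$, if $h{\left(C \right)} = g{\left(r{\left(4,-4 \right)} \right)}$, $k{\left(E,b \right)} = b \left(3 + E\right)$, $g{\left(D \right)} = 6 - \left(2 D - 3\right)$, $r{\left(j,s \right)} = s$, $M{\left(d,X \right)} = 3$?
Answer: $199$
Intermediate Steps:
$g{\left(D \right)} = 9 - 2 D$ ($g{\left(D \right)} = 6 - \left(-3 + 2 D\right) = 9 - 2 D$)
$h{\left(C \right)} = 17$ ($h{\left(C \right)} = 9 - -8 = 9 + 8 = 17$)
$k{\left(M{\left(-6,5 \right)},36 \right)} - h{\left(B \right)} = 36 \left(3 + 3\right) - 17 = 36 \cdot 6 - 17 = 216 - 17 = 199$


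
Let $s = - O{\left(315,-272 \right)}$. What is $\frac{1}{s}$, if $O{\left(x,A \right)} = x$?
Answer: $- \frac{1}{315} \approx -0.0031746$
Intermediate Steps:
$s = -315$ ($s = \left(-1\right) 315 = -315$)
$\frac{1}{s} = \frac{1}{-315} = - \frac{1}{315}$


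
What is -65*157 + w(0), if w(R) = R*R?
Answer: -10205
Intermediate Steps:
w(R) = R**2
-65*157 + w(0) = -65*157 + 0**2 = -10205 + 0 = -10205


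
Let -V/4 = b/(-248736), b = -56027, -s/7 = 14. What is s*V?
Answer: 2745323/31092 ≈ 88.297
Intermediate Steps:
s = -98 (s = -7*14 = -98)
V = -56027/62184 (V = -(-224108)/(-248736) = -(-224108)*(-1)/248736 = -4*56027/248736 = -56027/62184 ≈ -0.90099)
s*V = -98*(-56027/62184) = 2745323/31092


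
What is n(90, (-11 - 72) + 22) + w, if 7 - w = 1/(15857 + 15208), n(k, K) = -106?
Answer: -3075436/31065 ≈ -99.000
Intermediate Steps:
w = 217454/31065 (w = 7 - 1/(15857 + 15208) = 7 - 1/31065 = 217454/31065 ≈ 7.0000)
n(90, (-11 - 72) + 22) + w = -106 + 217454/31065 = -3075436/31065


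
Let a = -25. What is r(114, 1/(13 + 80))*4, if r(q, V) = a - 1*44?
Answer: -276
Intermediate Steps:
r(q, V) = -69 (r(q, V) = -25 - 1*44 = -25 - 44 = -69)
r(114, 1/(13 + 80))*4 = -69*4 = -276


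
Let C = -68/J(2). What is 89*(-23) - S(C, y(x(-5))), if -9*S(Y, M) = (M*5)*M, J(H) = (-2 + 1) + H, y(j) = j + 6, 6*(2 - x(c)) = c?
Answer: -649183/324 ≈ -2003.7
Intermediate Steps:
x(c) = 2 - c/6
y(j) = 6 + j
J(H) = -1 + H
C = -68 (C = -68/(-1 + 2) = -68/1 = -68*1 = -68)
S(Y, M) = -5*M²/9 (S(Y, M) = -M*5*M/9 = -5*M*M/9 = -5*M²/9)
89*(-23) - S(C, y(x(-5))) = 89*(-23) - (-5)*(6 + (2 - ⅙*(-5)))²/9 = -2047 - (-5)*(6 + (2 + ⅚))²/9 = -2047 - (-5)*(6 + 17/6)²/9 = -2047 - (-5)*(53/6)²/9 = -2047 - (-5)*2809/(9*36) = -2047 - 1*(-14045/324) = -2047 + 14045/324 = -649183/324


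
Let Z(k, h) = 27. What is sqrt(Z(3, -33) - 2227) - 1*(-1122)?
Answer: 1122 + 10*I*sqrt(22) ≈ 1122.0 + 46.904*I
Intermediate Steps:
sqrt(Z(3, -33) - 2227) - 1*(-1122) = sqrt(27 - 2227) - 1*(-1122) = sqrt(-2200) + 1122 = 10*I*sqrt(22) + 1122 = 1122 + 10*I*sqrt(22)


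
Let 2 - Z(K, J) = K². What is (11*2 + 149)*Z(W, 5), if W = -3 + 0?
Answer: -1197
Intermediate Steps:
W = -3
Z(K, J) = 2 - K²
(11*2 + 149)*Z(W, 5) = (11*2 + 149)*(2 - 1*(-3)²) = (22 + 149)*(2 - 1*9) = 171*(2 - 9) = 171*(-7) = -1197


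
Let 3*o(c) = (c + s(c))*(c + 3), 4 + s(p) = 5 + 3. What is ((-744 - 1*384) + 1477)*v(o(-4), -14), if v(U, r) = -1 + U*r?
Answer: -349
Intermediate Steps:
s(p) = 4 (s(p) = -4 + (5 + 3) = -4 + 8 = 4)
o(c) = (3 + c)*(4 + c)/3 (o(c) = ((c + 4)*(c + 3))/3 = ((4 + c)*(3 + c))/3 = ((3 + c)*(4 + c))/3 = (3 + c)*(4 + c)/3)
((-744 - 1*384) + 1477)*v(o(-4), -14) = ((-744 - 1*384) + 1477)*(-1 + (4 + (⅓)*(-4)² + (7/3)*(-4))*(-14)) = ((-744 - 384) + 1477)*(-1 + (4 + (⅓)*16 - 28/3)*(-14)) = (-1128 + 1477)*(-1 + (4 + 16/3 - 28/3)*(-14)) = 349*(-1 + 0*(-14)) = 349*(-1 + 0) = 349*(-1) = -349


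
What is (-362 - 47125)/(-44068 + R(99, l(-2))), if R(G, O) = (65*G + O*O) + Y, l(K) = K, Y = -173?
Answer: 47487/37802 ≈ 1.2562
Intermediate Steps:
R(G, O) = -173 + O² + 65*G (R(G, O) = (65*G + O*O) - 173 = (65*G + O²) - 173 = (O² + 65*G) - 173 = -173 + O² + 65*G)
(-362 - 47125)/(-44068 + R(99, l(-2))) = (-362 - 47125)/(-44068 + (-173 + (-2)² + 65*99)) = -47487/(-44068 + (-173 + 4 + 6435)) = -47487/(-44068 + 6266) = -47487/(-37802) = -47487*(-1/37802) = 47487/37802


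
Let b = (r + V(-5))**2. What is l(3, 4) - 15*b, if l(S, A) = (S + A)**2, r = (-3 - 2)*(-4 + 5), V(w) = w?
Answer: -1451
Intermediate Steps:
r = -5 (r = -5*1 = -5)
l(S, A) = (A + S)**2
b = 100 (b = (-5 - 5)**2 = (-10)**2 = 100)
l(3, 4) - 15*b = (4 + 3)**2 - 15*100 = 7**2 - 1500 = 49 - 1500 = -1451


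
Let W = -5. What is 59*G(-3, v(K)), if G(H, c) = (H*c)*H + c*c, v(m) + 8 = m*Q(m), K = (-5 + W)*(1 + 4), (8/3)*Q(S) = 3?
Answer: 3351023/16 ≈ 2.0944e+5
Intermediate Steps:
Q(S) = 9/8 (Q(S) = (3/8)*3 = 9/8)
K = -50 (K = (-5 - 5)*(1 + 4) = -10*5 = -50)
v(m) = -8 + 9*m/8 (v(m) = -8 + m*(9/8) = -8 + 9*m/8)
G(H, c) = c² + c*H² (G(H, c) = c*H² + c² = c² + c*H²)
59*G(-3, v(K)) = 59*((-8 + (9/8)*(-50))*((-8 + (9/8)*(-50)) + (-3)²)) = 59*((-8 - 225/4)*((-8 - 225/4) + 9)) = 59*(-257*(-257/4 + 9)/4) = 59*(-257/4*(-221/4)) = 59*(56797/16) = 3351023/16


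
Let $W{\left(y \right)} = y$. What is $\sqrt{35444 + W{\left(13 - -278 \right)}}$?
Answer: $\sqrt{35735} \approx 189.04$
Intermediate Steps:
$\sqrt{35444 + W{\left(13 - -278 \right)}} = \sqrt{35444 + \left(13 - -278\right)} = \sqrt{35444 + \left(13 + 278\right)} = \sqrt{35444 + 291} = \sqrt{35735}$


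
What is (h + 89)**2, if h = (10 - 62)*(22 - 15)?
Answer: 75625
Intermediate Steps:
h = -364 (h = -52*7 = -364)
(h + 89)**2 = (-364 + 89)**2 = (-275)**2 = 75625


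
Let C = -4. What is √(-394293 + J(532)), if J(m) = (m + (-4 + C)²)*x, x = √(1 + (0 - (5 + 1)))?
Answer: √(-394293 + 596*I*√5) ≈ 1.061 + 627.93*I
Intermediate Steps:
x = I*√5 (x = √(1 + (0 - 1*6)) = √(1 + (0 - 6)) = √(1 - 6) = √(-5) = I*√5 ≈ 2.2361*I)
J(m) = I*√5*(64 + m) (J(m) = (m + (-4 - 4)²)*(I*√5) = (m + (-8)²)*(I*√5) = (m + 64)*(I*√5) = (64 + m)*(I*√5) = I*√5*(64 + m))
√(-394293 + J(532)) = √(-394293 + I*√5*(64 + 532)) = √(-394293 + I*√5*596) = √(-394293 + 596*I*√5)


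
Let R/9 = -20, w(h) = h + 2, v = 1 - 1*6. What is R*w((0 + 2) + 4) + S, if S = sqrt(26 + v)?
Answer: -1440 + sqrt(21) ≈ -1435.4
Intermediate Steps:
v = -5 (v = 1 - 6 = -5)
w(h) = 2 + h
R = -180 (R = 9*(-20) = -180)
S = sqrt(21) (S = sqrt(26 - 5) = sqrt(21) ≈ 4.5826)
R*w((0 + 2) + 4) + S = -180*(2 + ((0 + 2) + 4)) + sqrt(21) = -180*(2 + (2 + 4)) + sqrt(21) = -180*(2 + 6) + sqrt(21) = -180*8 + sqrt(21) = -1440 + sqrt(21)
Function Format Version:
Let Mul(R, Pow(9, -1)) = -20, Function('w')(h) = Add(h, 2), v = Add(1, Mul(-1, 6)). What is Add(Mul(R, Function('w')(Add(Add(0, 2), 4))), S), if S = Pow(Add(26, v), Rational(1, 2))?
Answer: Add(-1440, Pow(21, Rational(1, 2))) ≈ -1435.4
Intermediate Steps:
v = -5 (v = Add(1, -6) = -5)
Function('w')(h) = Add(2, h)
R = -180 (R = Mul(9, -20) = -180)
S = Pow(21, Rational(1, 2)) (S = Pow(Add(26, -5), Rational(1, 2)) = Pow(21, Rational(1, 2)) ≈ 4.5826)
Add(Mul(R, Function('w')(Add(Add(0, 2), 4))), S) = Add(Mul(-180, Add(2, Add(Add(0, 2), 4))), Pow(21, Rational(1, 2))) = Add(Mul(-180, Add(2, Add(2, 4))), Pow(21, Rational(1, 2))) = Add(Mul(-180, Add(2, 6)), Pow(21, Rational(1, 2))) = Add(Mul(-180, 8), Pow(21, Rational(1, 2))) = Add(-1440, Pow(21, Rational(1, 2)))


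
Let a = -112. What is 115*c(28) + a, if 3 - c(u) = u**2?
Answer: -89927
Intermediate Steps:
c(u) = 3 - u**2
115*c(28) + a = 115*(3 - 1*28**2) - 112 = 115*(3 - 1*784) - 112 = 115*(3 - 784) - 112 = 115*(-781) - 112 = -89815 - 112 = -89927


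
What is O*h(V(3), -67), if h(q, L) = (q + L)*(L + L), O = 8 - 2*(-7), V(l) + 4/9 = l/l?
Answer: 1762904/9 ≈ 1.9588e+5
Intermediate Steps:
V(l) = 5/9 (V(l) = -4/9 + l/l = -4/9 + 1 = 5/9)
O = 22 (O = 8 + 14 = 22)
h(q, L) = 2*L*(L + q) (h(q, L) = (L + q)*(2*L) = 2*L*(L + q))
O*h(V(3), -67) = 22*(2*(-67)*(-67 + 5/9)) = 22*(2*(-67)*(-598/9)) = 22*(80132/9) = 1762904/9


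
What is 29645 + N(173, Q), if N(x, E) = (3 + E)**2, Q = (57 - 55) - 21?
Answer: 29901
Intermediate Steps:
Q = -19 (Q = 2 - 21 = -19)
29645 + N(173, Q) = 29645 + (3 - 19)**2 = 29645 + (-16)**2 = 29645 + 256 = 29901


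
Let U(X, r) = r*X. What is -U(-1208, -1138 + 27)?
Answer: -1342088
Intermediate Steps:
U(X, r) = X*r
-U(-1208, -1138 + 27) = -(-1208)*(-1138 + 27) = -(-1208)*(-1111) = -1*1342088 = -1342088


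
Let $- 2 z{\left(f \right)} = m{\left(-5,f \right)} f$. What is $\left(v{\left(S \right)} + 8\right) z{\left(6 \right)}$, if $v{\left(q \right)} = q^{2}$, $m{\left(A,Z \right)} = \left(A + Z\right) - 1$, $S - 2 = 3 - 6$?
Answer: $0$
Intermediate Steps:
$S = -1$ ($S = 2 + \left(3 - 6\right) = 2 - 3 = -1$)
$m{\left(A,Z \right)} = -1 + A + Z$
$z{\left(f \right)} = - \frac{f \left(-6 + f\right)}{2}$ ($z{\left(f \right)} = - \frac{\left(-1 - 5 + f\right) f}{2} = - \frac{\left(-6 + f\right) f}{2} = - \frac{f \left(-6 + f\right)}{2}$)
$\left(v{\left(S \right)} + 8\right) z{\left(6 \right)} = \left(\left(-1\right)^{2} + 8\right) \frac{1}{2} \cdot 6 \left(6 - 6\right) = \left(1 + 8\right) \frac{1}{2} \cdot 6 \left(6 - 6\right) = 9 \cdot \frac{1}{2} \cdot 6 \cdot 0 = 9 \cdot 0 = 0$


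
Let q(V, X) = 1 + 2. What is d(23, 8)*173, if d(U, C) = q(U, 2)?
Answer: 519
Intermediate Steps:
q(V, X) = 3
d(U, C) = 3
d(23, 8)*173 = 3*173 = 519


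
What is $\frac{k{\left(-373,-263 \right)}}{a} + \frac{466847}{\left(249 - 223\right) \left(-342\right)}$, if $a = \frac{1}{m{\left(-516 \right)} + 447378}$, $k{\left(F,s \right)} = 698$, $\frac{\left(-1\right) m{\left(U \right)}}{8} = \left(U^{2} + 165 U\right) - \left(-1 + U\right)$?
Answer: $- \frac{6241907285423}{8892} \approx -7.0197 \cdot 10^{8}$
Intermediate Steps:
$m{\left(U \right)} = -8 - 1312 U - 8 U^{2}$ ($m{\left(U \right)} = - 8 \left(\left(U^{2} + 165 U\right) - \left(-1 + U\right)\right) = - 8 \left(1 + U^{2} + 164 U\right) = -8 - 1312 U - 8 U^{2}$)
$a = - \frac{1}{1005686}$ ($a = \frac{1}{\left(-8 - -676992 - 8 \left(-516\right)^{2}\right) + 447378} = \frac{1}{\left(-8 + 676992 - 2130048\right) + 447378} = \frac{1}{-1453064 + 447378} = \frac{1}{-1005686} = - \frac{1}{1005686} \approx -9.9435 \cdot 10^{-7}$)
$\frac{k{\left(-373,-263 \right)}}{a} + \frac{466847}{\left(249 - 223\right) \left(-342\right)} = \frac{698}{- \frac{1}{1005686}} + \frac{466847}{\left(249 - 223\right) \left(-342\right)} = 698 \left(-1005686\right) + \frac{466847}{26 \left(-342\right)} = -701968828 + \frac{466847}{-8892} = -701968828 + 466847 \left(- \frac{1}{8892}\right) = -701968828 - \frac{466847}{8892} = - \frac{6241907285423}{8892}$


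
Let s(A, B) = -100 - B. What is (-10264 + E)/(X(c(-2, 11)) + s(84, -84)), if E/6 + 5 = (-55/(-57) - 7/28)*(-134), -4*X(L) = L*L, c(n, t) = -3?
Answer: 826028/1387 ≈ 595.55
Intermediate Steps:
X(L) = -L²/4 (X(L) = -L*L/4 = -L²/4)
E = -11491/19 (E = -30 + 6*((-55/(-57) - 7/28)*(-134)) = -30 + 6*((-55*(-1/57) - 7*1/28)*(-134)) = -30 + 6*((55/57 - ¼)*(-134)) = -30 + 6*((163/228)*(-134)) = -30 + 6*(-10921/114) = -30 - 10921/19 = -11491/19 ≈ -604.79)
(-10264 + E)/(X(c(-2, 11)) + s(84, -84)) = (-10264 - 11491/19)/(-¼*(-3)² + (-100 - 1*(-84))) = -206507/(19*(-¼*9 + (-100 + 84))) = -206507/(19*(-9/4 - 16)) = -206507/(19*(-73/4)) = -206507/19*(-4/73) = 826028/1387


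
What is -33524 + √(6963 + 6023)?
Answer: -33524 + √12986 ≈ -33410.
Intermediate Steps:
-33524 + √(6963 + 6023) = -33524 + √12986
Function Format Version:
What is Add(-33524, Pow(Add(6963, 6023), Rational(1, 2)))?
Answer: Add(-33524, Pow(12986, Rational(1, 2))) ≈ -33410.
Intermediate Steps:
Add(-33524, Pow(Add(6963, 6023), Rational(1, 2))) = Add(-33524, Pow(12986, Rational(1, 2)))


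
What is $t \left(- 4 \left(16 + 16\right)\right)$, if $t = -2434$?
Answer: $311552$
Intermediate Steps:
$t \left(- 4 \left(16 + 16\right)\right) = - 2434 \left(- 4 \left(16 + 16\right)\right) = - 2434 \left(\left(-4\right) 32\right) = \left(-2434\right) \left(-128\right) = 311552$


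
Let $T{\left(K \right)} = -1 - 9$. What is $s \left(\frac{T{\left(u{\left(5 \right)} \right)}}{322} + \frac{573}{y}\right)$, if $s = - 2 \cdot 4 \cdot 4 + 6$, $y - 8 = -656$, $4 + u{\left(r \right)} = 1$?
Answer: $\frac{413803}{17388} \approx 23.798$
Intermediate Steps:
$u{\left(r \right)} = -3$ ($u{\left(r \right)} = -4 + 1 = -3$)
$y = -648$ ($y = 8 - 656 = -648$)
$T{\left(K \right)} = -10$ ($T{\left(K \right)} = -1 - 9 = -10$)
$s = -26$ ($s = \left(-2\right) 16 + 6 = -32 + 6 = -26$)
$s \left(\frac{T{\left(u{\left(5 \right)} \right)}}{322} + \frac{573}{y}\right) = - 26 \left(- \frac{10}{322} + \frac{573}{-648}\right) = - 26 \left(\left(-10\right) \frac{1}{322} + 573 \left(- \frac{1}{648}\right)\right) = - 26 \left(- \frac{5}{161} - \frac{191}{216}\right) = \left(-26\right) \left(- \frac{31831}{34776}\right) = \frac{413803}{17388}$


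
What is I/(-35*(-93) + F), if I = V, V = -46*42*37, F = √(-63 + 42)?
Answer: -5540010/252263 + 1702*I*√21/252263 ≈ -21.961 + 0.030918*I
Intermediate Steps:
F = I*√21 (F = √(-21) = I*√21 ≈ 4.5826*I)
V = -71484 (V = -1932*37 = -71484)
I = -71484
I/(-35*(-93) + F) = -71484/(-35*(-93) + I*√21) = -71484/(3255 + I*√21)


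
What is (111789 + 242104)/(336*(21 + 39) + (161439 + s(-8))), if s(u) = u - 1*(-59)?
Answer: 353893/181650 ≈ 1.9482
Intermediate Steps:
s(u) = 59 + u (s(u) = u + 59 = 59 + u)
(111789 + 242104)/(336*(21 + 39) + (161439 + s(-8))) = (111789 + 242104)/(336*(21 + 39) + (161439 + (59 - 8))) = 353893/(336*60 + (161439 + 51)) = 353893/(20160 + 161490) = 353893/181650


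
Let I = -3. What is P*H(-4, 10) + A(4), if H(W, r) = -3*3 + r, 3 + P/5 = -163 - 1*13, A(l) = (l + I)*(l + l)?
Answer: -887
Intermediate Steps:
A(l) = 2*l*(-3 + l) (A(l) = (l - 3)*(l + l) = (-3 + l)*(2*l) = 2*l*(-3 + l))
P = -895 (P = -15 + 5*(-163 - 1*13) = -15 + 5*(-163 - 13) = -15 + 5*(-176) = -15 - 880 = -895)
H(W, r) = -9 + r
P*H(-4, 10) + A(4) = -895*(-9 + 10) + 2*4*(-3 + 4) = -895*1 + 2*4*1 = -895 + 8 = -887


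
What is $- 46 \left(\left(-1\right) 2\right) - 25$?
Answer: $67$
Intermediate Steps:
$- 46 \left(\left(-1\right) 2\right) - 25 = \left(-46\right) \left(-2\right) - 25 = 92 - 25 = 67$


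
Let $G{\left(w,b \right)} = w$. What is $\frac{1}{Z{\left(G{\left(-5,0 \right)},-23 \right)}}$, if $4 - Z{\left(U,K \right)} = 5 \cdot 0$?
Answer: $\frac{1}{4} \approx 0.25$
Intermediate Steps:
$Z{\left(U,K \right)} = 4$ ($Z{\left(U,K \right)} = 4 - 5 \cdot 0 = 4 - 0 = 4 + 0 = 4$)
$\frac{1}{Z{\left(G{\left(-5,0 \right)},-23 \right)}} = \frac{1}{4}$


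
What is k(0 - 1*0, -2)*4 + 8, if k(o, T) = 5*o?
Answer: 8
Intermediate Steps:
k(0 - 1*0, -2)*4 + 8 = (5*(0 - 1*0))*4 + 8 = (5*(0 + 0))*4 + 8 = (5*0)*4 + 8 = 0*4 + 8 = 0 + 8 = 8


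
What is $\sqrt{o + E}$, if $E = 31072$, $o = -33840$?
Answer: $4 i \sqrt{173} \approx 52.612 i$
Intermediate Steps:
$\sqrt{o + E} = \sqrt{-33840 + 31072} = \sqrt{-2768} = 4 i \sqrt{173}$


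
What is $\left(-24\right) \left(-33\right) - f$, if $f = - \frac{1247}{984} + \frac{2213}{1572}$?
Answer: $\frac{102073859}{128904} \approx 791.86$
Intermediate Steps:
$f = \frac{18109}{128904}$ ($f = \left(-1247\right) \frac{1}{984} + 2213 \cdot \frac{1}{1572} = - \frac{1247}{984} + \frac{2213}{1572} = \frac{18109}{128904} \approx 0.14048$)
$\left(-24\right) \left(-33\right) - f = \left(-24\right) \left(-33\right) - \frac{18109}{128904} = 792 - \frac{18109}{128904} = \frac{102073859}{128904}$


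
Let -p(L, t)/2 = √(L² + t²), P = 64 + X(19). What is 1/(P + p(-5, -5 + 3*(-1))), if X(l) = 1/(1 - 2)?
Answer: 63/3613 + 2*√89/3613 ≈ 0.022659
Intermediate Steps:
X(l) = -1 (X(l) = 1/(-1) = -1)
P = 63 (P = 64 - 1 = 63)
p(L, t) = -2*√(L² + t²)
1/(P + p(-5, -5 + 3*(-1))) = 1/(63 - 2*√((-5)² + (-5 + 3*(-1))²)) = 1/(63 - 2*√(25 + (-5 - 3)²)) = 1/(63 - 2*√(25 + (-8)²)) = 1/(63 - 2*√(25 + 64)) = 1/(63 - 2*√89)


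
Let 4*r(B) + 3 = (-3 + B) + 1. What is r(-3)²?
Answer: 4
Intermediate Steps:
r(B) = -5/4 + B/4 (r(B) = -¾ + ((-3 + B) + 1)/4 = -¾ + (-2 + B)/4 = -¾ + (-½ + B/4) = -5/4 + B/4)
r(-3)² = (-5/4 + (¼)*(-3))² = (-5/4 - ¾)² = (-2)² = 4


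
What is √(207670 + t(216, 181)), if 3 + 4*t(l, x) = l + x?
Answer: √831074/2 ≈ 455.82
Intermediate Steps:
t(l, x) = -¾ + l/4 + x/4 (t(l, x) = -¾ + (l + x)/4 = -¾ + (l/4 + x/4) = -¾ + l/4 + x/4)
√(207670 + t(216, 181)) = √(207670 + (-¾ + (¼)*216 + (¼)*181)) = √(207670 + (-¾ + 54 + 181/4)) = √(207670 + 197/2) = √(415537/2) = √831074/2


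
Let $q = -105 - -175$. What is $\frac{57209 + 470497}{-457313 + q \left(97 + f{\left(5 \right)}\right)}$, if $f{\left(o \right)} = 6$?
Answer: $- \frac{527706}{450103} \approx -1.1724$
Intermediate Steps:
$q = 70$ ($q = -105 + 175 = 70$)
$\frac{57209 + 470497}{-457313 + q \left(97 + f{\left(5 \right)}\right)} = \frac{57209 + 470497}{-457313 + 70 \left(97 + 6\right)} = \frac{527706}{-457313 + 70 \cdot 103} = \frac{527706}{-457313 + 7210} = \frac{527706}{-450103} = 527706 \left(- \frac{1}{450103}\right) = - \frac{527706}{450103}$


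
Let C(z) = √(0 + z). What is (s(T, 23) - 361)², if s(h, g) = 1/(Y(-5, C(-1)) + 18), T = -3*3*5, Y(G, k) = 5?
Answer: 68923204/529 ≈ 1.3029e+5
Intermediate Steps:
C(z) = √z
T = -45 (T = -9*5 = -45)
s(h, g) = 1/23 (s(h, g) = 1/(5 + 18) = 1/23)
(s(T, 23) - 361)² = (1/23 - 361)² = (-8302/23)² = 68923204/529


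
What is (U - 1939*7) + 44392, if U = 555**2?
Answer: 338844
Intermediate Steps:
U = 308025
(U - 1939*7) + 44392 = (308025 - 1939*7) + 44392 = (308025 - 13573) + 44392 = 294452 + 44392 = 338844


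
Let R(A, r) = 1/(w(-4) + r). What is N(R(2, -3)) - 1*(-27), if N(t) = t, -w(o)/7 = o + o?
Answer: 1432/53 ≈ 27.019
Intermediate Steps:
w(o) = -14*o (w(o) = -7*(o + o) = -14*o)
R(A, r) = 1/(56 + r) (R(A, r) = 1/(-14*(-4) + r) = 1/(56 + r))
N(R(2, -3)) - 1*(-27) = 1/(56 - 3) - 1*(-27) = 1/53 + 27 = 1432/53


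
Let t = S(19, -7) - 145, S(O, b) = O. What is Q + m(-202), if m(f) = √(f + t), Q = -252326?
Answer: -252326 + 2*I*√82 ≈ -2.5233e+5 + 18.111*I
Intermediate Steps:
t = -126 (t = 19 - 145 = -126)
m(f) = √(-126 + f) (m(f) = √(f - 126) = √(-126 + f))
Q + m(-202) = -252326 + √(-126 - 202) = -252326 + √(-328) = -252326 + 2*I*√82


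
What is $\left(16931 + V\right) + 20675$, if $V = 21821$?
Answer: $59427$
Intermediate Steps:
$\left(16931 + V\right) + 20675 = \left(16931 + 21821\right) + 20675 = 38752 + 20675 = 59427$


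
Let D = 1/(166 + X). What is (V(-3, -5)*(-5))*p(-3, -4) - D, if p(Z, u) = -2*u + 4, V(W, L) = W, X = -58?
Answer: 19439/108 ≈ 179.99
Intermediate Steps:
D = 1/108 (D = 1/(166 - 58) = 1/108 ≈ 0.0092593)
p(Z, u) = 4 - 2*u
(V(-3, -5)*(-5))*p(-3, -4) - D = (-3*(-5))*(4 - 2*(-4)) - 1*1/108 = 15*(4 + 8) - 1/108 = 15*12 - 1/108 = 180 - 1/108 = 19439/108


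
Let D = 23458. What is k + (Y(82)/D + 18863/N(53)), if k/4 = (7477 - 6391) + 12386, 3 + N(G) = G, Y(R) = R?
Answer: 31823863777/586450 ≈ 54265.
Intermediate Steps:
N(G) = -3 + G
k = 53888 (k = 4*((7477 - 6391) + 12386) = 4*(1086 + 12386) = 4*13472 = 53888)
k + (Y(82)/D + 18863/N(53)) = 53888 + (82/23458 + 18863/(-3 + 53)) = 53888 + (82*(1/23458) + 18863/50) = 53888 + (41/11729 + 18863*(1/50)) = 53888 + (41/11729 + 18863/50) = 53888 + 221246177/586450 = 31823863777/586450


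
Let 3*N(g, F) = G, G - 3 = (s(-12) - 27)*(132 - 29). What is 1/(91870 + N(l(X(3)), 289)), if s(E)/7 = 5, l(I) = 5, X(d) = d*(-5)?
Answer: 3/276437 ≈ 1.0852e-5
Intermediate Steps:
X(d) = -5*d
s(E) = 35 (s(E) = 7*5 = 35)
G = 827 (G = 3 + (35 - 27)*(132 - 29) = 3 + 8*103 = 3 + 824 = 827)
N(g, F) = 827/3 (N(g, F) = (⅓)*827 = 827/3)
1/(91870 + N(l(X(3)), 289)) = 1/(91870 + 827/3) = 1/(276437/3) = 3/276437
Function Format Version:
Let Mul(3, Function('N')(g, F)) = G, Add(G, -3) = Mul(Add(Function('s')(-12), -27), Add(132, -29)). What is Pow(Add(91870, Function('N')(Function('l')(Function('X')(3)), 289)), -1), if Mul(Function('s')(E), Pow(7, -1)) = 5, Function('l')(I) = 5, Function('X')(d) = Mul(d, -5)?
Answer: Rational(3, 276437) ≈ 1.0852e-5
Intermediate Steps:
Function('X')(d) = Mul(-5, d)
Function('s')(E) = 35 (Function('s')(E) = Mul(7, 5) = 35)
G = 827 (G = Add(3, Mul(Add(35, -27), Add(132, -29))) = Add(3, Mul(8, 103)) = Add(3, 824) = 827)
Function('N')(g, F) = Rational(827, 3) (Function('N')(g, F) = Mul(Rational(1, 3), 827) = Rational(827, 3))
Pow(Add(91870, Function('N')(Function('l')(Function('X')(3)), 289)), -1) = Pow(Add(91870, Rational(827, 3)), -1) = Pow(Rational(276437, 3), -1) = Rational(3, 276437)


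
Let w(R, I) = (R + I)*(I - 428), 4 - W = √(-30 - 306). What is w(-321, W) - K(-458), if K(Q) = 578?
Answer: 133494 + 2964*I*√21 ≈ 1.3349e+5 + 13583.0*I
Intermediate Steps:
W = 4 - 4*I*√21 (W = 4 - √(-30 - 306) = 4 - √(-336) = 4 - 4*I*√21 ≈ 4.0 - 18.33*I)
w(R, I) = (-428 + I)*(I + R) (w(R, I) = (I + R)*(-428 + I) = (-428 + I)*(I + R))
w(-321, W) - K(-458) = ((4 - 4*I*√21)² - 428*(4 - 4*I*√21) - 428*(-321) + (4 - 4*I*√21)*(-321)) - 1*578 = ((4 - 4*I*√21)² + (-1712 + 1712*I*√21) + 137388 + (-1284 + 1284*I*√21)) - 578 = (134392 + (4 - 4*I*√21)² + 2996*I*√21) - 578 = 133814 + (4 - 4*I*√21)² + 2996*I*√21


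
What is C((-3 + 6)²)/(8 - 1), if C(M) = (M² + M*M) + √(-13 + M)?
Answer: 162/7 + 2*I/7 ≈ 23.143 + 0.28571*I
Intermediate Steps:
C(M) = √(-13 + M) + 2*M² (C(M) = (M² + M²) + √(-13 + M) = 2*M² + √(-13 + M) = √(-13 + M) + 2*M²)
C((-3 + 6)²)/(8 - 1) = (√(-13 + (-3 + 6)²) + 2*((-3 + 6)²)²)/(8 - 1) = (√(-13 + 3²) + 2*(3²)²)/7 = (√(-13 + 9) + 2*9²)*(⅐) = (√(-4) + 2*81)*(⅐) = (2*I + 162)*(⅐) = (162 + 2*I)*(⅐) = 162/7 + 2*I/7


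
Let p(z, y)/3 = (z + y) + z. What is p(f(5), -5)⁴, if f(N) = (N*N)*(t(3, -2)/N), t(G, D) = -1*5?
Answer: 741200625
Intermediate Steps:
t(G, D) = -5
f(N) = -5*N (f(N) = (N*N)*(-5/N) = N²*(-5/N) = -5*N)
p(z, y) = 3*y + 6*z (p(z, y) = 3*((z + y) + z) = 3*((y + z) + z) = 3*(y + 2*z) = 3*y + 6*z)
p(f(5), -5)⁴ = (3*(-5) + 6*(-5*5))⁴ = (-15 + 6*(-25))⁴ = (-15 - 150)⁴ = (-165)⁴ = 741200625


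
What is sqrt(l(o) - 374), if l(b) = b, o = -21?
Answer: I*sqrt(395) ≈ 19.875*I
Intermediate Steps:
sqrt(l(o) - 374) = sqrt(-21 - 374) = sqrt(-395) = I*sqrt(395)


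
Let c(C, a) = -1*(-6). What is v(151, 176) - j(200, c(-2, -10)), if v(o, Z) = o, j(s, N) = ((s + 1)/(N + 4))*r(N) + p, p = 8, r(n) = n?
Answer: 112/5 ≈ 22.400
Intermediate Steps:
c(C, a) = 6
j(s, N) = 8 + N*(1 + s)/(4 + N) (j(s, N) = ((s + 1)/(N + 4))*N + 8 = ((1 + s)/(4 + N))*N + 8 = N*(1 + s)/(4 + N) + 8 = 8 + N*(1 + s)/(4 + N))
v(151, 176) - j(200, c(-2, -10)) = 151 - (32 + 9*6 + 6*200)/(4 + 6) = 151 - (32 + 54 + 1200)/10 = 151 - 1286/10 = 151 - 1*643/5 = 151 - 643/5 = 112/5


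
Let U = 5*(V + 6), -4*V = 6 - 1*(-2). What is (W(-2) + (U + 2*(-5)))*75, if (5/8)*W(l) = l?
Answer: 510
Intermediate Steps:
W(l) = 8*l/5
V = -2 (V = -(6 - 1*(-2))/4 = -(6 + 2)/4 = -¼*8 = -2)
U = 20 (U = 5*(-2 + 6) = 5*4 = 20)
(W(-2) + (U + 2*(-5)))*75 = ((8/5)*(-2) + (20 + 2*(-5)))*75 = (-16/5 + (20 - 10))*75 = (-16/5 + 10)*75 = (34/5)*75 = 510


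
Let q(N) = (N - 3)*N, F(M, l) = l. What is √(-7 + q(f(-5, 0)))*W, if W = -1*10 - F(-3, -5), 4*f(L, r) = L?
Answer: -15*I*√3/4 ≈ -6.4952*I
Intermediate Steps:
f(L, r) = L/4
q(N) = N*(-3 + N) (q(N) = (-3 + N)*N = N*(-3 + N))
W = -5 (W = -1*10 - 1*(-5) = -10 + 5 = -5)
√(-7 + q(f(-5, 0)))*W = √(-7 + ((¼)*(-5))*(-3 + (¼)*(-5)))*(-5) = √(-7 - 5*(-3 - 5/4)/4)*(-5) = √(-7 - 5/4*(-17/4))*(-5) = √(-7 + 85/16)*(-5) = √(-27/16)*(-5) = (3*I*√3/4)*(-5) = -15*I*√3/4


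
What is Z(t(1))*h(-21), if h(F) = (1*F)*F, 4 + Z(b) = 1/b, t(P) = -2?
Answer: -3969/2 ≈ -1984.5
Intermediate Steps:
Z(b) = -4 + 1/b
h(F) = F² (h(F) = F*F = F²)
Z(t(1))*h(-21) = (-4 + 1/(-2))*(-21)² = (-4 - ½)*441 = -9/2*441 = -3969/2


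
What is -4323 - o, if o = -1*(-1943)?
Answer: -6266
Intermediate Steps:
o = 1943
-4323 - o = -4323 - 1*1943 = -4323 - 1943 = -6266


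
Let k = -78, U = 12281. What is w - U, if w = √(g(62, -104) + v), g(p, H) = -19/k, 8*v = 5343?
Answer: -12281 + √16259334/156 ≈ -12255.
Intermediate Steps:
v = 5343/8 (v = (⅛)*5343 = 5343/8 ≈ 667.88)
g(p, H) = 19/78 (g(p, H) = -19/(-78) = -19*(-1/78) = 19/78)
w = √16259334/156 (w = √(19/78 + 5343/8) = √(208453/312) = √16259334/156 ≈ 25.848)
w - U = √16259334/156 - 1*12281 = √16259334/156 - 12281 = -12281 + √16259334/156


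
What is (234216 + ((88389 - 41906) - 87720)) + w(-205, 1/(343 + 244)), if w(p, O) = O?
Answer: 113278674/587 ≈ 1.9298e+5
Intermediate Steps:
(234216 + ((88389 - 41906) - 87720)) + w(-205, 1/(343 + 244)) = (234216 + ((88389 - 41906) - 87720)) + 1/(343 + 244) = (234216 + (46483 - 87720)) + 1/587 = (234216 - 41237) + 1/587 = 192979 + 1/587 = 113278674/587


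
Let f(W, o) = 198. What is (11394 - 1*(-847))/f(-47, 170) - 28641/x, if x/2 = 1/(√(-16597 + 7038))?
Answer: 12241/198 - 315051*I*√79/2 ≈ 61.823 - 1.4001e+6*I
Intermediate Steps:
x = -2*I*√79/869 (x = 2/(√(-16597 + 7038)) = 2/(√(-9559)) = 2/((11*I*√79)) = 2*(-I*√79/869) = -2*I*√79/869 ≈ -0.020456*I)
(11394 - 1*(-847))/f(-47, 170) - 28641/x = (11394 - 1*(-847))/198 - 28641*11*I*√79/2 = (11394 + 847)*(1/198) - 315051*I*√79/2 = 12241*(1/198) - 315051*I*√79/2 = 12241/198 - 315051*I*√79/2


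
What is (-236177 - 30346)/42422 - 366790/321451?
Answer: -101234050253/13636594322 ≈ -7.4237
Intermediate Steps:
(-236177 - 30346)/42422 - 366790/321451 = -266523*1/42422 - 366790*1/321451 = -266523/42422 - 366790/321451 = -101234050253/13636594322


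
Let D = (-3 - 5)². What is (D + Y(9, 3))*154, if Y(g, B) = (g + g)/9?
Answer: 10164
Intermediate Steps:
Y(g, B) = 2*g/9 (Y(g, B) = (2*g)*(⅑) = 2*g/9)
D = 64 (D = (-8)² = 64)
(D + Y(9, 3))*154 = (64 + (2/9)*9)*154 = (64 + 2)*154 = 66*154 = 10164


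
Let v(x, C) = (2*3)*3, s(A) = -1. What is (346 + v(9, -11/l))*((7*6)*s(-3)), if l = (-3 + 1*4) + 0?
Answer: -15288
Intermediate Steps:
l = 1 (l = (-3 + 4) + 0 = 1 + 0 = 1)
v(x, C) = 18 (v(x, C) = 6*3 = 18)
(346 + v(9, -11/l))*((7*6)*s(-3)) = (346 + 18)*((7*6)*(-1)) = 364*(42*(-1)) = 364*(-42) = -15288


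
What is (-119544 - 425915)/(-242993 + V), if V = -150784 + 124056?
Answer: 545459/269721 ≈ 2.0223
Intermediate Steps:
V = -26728
(-119544 - 425915)/(-242993 + V) = (-119544 - 425915)/(-242993 - 26728) = -545459/(-269721) = -545459*(-1/269721) = 545459/269721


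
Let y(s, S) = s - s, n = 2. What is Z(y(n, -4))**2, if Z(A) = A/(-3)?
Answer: 0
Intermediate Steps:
y(s, S) = 0
Z(A) = -A/3 (Z(A) = A*(-1/3) = -A/3)
Z(y(n, -4))**2 = (-1/3*0)**2 = 0**2 = 0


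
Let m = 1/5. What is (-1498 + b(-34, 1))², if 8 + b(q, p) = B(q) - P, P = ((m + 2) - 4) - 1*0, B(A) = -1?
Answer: 56640676/25 ≈ 2.2656e+6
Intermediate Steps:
m = ⅕ ≈ 0.20000
P = -9/5 (P = ((⅕ + 2) - 4) - 1*0 = (11/5 - 4) + 0 = -9/5 + 0 = -9/5 ≈ -1.8000)
b(q, p) = -36/5 (b(q, p) = -8 + (-1 - 1*(-9/5)) = -8 + (-1 + 9/5) = -8 + ⅘ = -36/5)
(-1498 + b(-34, 1))² = (-1498 - 36/5)² = (-7526/5)² = 56640676/25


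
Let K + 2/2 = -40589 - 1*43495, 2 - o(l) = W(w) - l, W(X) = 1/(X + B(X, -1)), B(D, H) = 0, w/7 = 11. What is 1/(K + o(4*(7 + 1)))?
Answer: -77/6471928 ≈ -1.1898e-5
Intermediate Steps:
w = 77 (w = 7*11 = 77)
W(X) = 1/X (W(X) = 1/(X + 0) = 1/X)
o(l) = 153/77 + l (o(l) = 2 - (1/77 - l) = 2 + (-1/77 + l) = 153/77 + l)
K = -84085 (K = -1 + (-40589 - 1*43495) = -1 + (-40589 - 43495) = -1 - 84084 = -84085)
1/(K + o(4*(7 + 1))) = 1/(-84085 + (153/77 + 4*(7 + 1))) = 1/(-84085 + (153/77 + 4*8)) = 1/(-84085 + (153/77 + 32)) = 1/(-84085 + 2617/77) = 1/(-6471928/77) = -77/6471928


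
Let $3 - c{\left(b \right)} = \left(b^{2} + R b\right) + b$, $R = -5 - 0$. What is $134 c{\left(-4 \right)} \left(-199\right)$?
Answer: $773314$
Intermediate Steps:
$R = -5$ ($R = -5 + 0 = -5$)
$c{\left(b \right)} = 3 - b^{2} + 4 b$ ($c{\left(b \right)} = 3 - \left(\left(b^{2} - 5 b\right) + b\right) = 3 - \left(b^{2} - 4 b\right) = 3 - b^{2} + 4 b$)
$134 c{\left(-4 \right)} \left(-199\right) = 134 \left(3 - \left(-4\right)^{2} + 4 \left(-4\right)\right) \left(-199\right) = 134 \left(3 - 16 - 16\right) \left(-199\right) = 134 \left(-29\right) \left(-199\right) = \left(-3886\right) \left(-199\right) = 773314$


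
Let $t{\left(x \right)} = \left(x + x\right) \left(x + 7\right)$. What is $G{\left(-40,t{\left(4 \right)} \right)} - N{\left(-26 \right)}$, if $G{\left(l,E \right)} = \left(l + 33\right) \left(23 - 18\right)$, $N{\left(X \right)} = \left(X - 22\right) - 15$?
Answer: $28$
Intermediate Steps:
$t{\left(x \right)} = 2 x \left(7 + x\right)$
$N{\left(X \right)} = -37 + X$ ($N{\left(X \right)} = \left(-22 + X\right) - 15 = -37 + X$)
$G{\left(l,E \right)} = 165 + 5 l$ ($G{\left(l,E \right)} = \left(33 + l\right) 5 = 165 + 5 l$)
$G{\left(-40,t{\left(4 \right)} \right)} - N{\left(-26 \right)} = \left(165 + 5 \left(-40\right)\right) - \left(-37 - 26\right) = \left(165 - 200\right) - -63 = -35 + 63 = 28$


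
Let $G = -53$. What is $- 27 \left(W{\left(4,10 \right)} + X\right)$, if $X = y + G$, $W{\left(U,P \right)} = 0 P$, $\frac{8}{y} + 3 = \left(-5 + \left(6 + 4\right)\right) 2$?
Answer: $\frac{9801}{7} \approx 1400.1$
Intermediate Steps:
$y = \frac{8}{7}$ ($y = \frac{8}{-3 + \left(-5 + \left(6 + 4\right)\right) 2} = \frac{8}{-3 + \left(-5 + 10\right) 2} = \frac{8}{-3 + 5 \cdot 2} = \frac{8}{-3 + 10} = \frac{8}{7} \approx 1.1429$)
$W{\left(U,P \right)} = 0$
$X = - \frac{363}{7}$ ($X = \frac{8}{7} - 53 = - \frac{363}{7} \approx -51.857$)
$- 27 \left(W{\left(4,10 \right)} + X\right) = - 27 \left(0 - \frac{363}{7}\right) = \left(-27\right) \left(- \frac{363}{7}\right) = \frac{9801}{7}$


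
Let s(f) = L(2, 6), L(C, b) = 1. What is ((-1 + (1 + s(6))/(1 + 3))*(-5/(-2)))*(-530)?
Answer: 1325/2 ≈ 662.50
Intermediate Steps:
s(f) = 1
((-1 + (1 + s(6))/(1 + 3))*(-5/(-2)))*(-530) = ((-1 + (1 + 1)/(1 + 3))*(-5/(-2)))*(-530) = ((-1 + 2/4)*(-5*(-1/2)))*(-530) = ((-1 + 2*(1/4))*(5/2))*(-530) = ((-1 + 1/2)*(5/2))*(-530) = -1/2*5/2*(-530) = -5/4*(-530) = 1325/2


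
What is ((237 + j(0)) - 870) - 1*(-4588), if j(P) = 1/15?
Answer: 59326/15 ≈ 3955.1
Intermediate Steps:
j(P) = 1/15
((237 + j(0)) - 870) - 1*(-4588) = ((237 + 1/15) - 870) - 1*(-4588) = (3556/15 - 870) + 4588 = -9494/15 + 4588 = 59326/15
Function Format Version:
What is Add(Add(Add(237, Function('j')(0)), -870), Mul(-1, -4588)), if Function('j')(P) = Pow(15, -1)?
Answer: Rational(59326, 15) ≈ 3955.1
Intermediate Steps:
Function('j')(P) = Rational(1, 15)
Add(Add(Add(237, Function('j')(0)), -870), Mul(-1, -4588)) = Add(Add(Add(237, Rational(1, 15)), -870), Mul(-1, -4588)) = Add(Add(Rational(3556, 15), -870), 4588) = Add(Rational(-9494, 15), 4588) = Rational(59326, 15)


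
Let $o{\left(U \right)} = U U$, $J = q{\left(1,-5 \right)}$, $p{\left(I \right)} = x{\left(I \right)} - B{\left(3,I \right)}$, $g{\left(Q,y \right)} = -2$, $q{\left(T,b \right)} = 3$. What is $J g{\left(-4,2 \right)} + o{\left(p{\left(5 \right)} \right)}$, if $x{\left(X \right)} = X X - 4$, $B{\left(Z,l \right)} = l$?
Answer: $250$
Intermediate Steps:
$x{\left(X \right)} = -4 + X^{2}$ ($x{\left(X \right)} = X^{2} - 4 = -4 + X^{2}$)
$p{\left(I \right)} = -4 + I^{2} - I$ ($p{\left(I \right)} = \left(-4 + I^{2}\right) - I = -4 + I^{2} - I$)
$J = 3$
$o{\left(U \right)} = U^{2}$
$J g{\left(-4,2 \right)} + o{\left(p{\left(5 \right)} \right)} = 3 \left(-2\right) + \left(-4 + 5^{2} - 5\right)^{2} = -6 + \left(-4 + 25 - 5\right)^{2} = -6 + 16^{2} = -6 + 256 = 250$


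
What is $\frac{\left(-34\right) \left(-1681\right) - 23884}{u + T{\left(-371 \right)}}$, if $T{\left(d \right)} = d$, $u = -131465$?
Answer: $- \frac{16635}{65918} \approx -0.25236$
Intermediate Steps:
$\frac{\left(-34\right) \left(-1681\right) - 23884}{u + T{\left(-371 \right)}} = \frac{\left(-34\right) \left(-1681\right) - 23884}{-131465 - 371} = \frac{57154 - 23884}{-131836} = 33270 \left(- \frac{1}{131836}\right) = - \frac{16635}{65918}$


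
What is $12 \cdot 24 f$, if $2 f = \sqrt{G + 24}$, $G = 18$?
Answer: $144 \sqrt{42} \approx 933.23$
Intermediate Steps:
$f = \frac{\sqrt{42}}{2}$ ($f = \frac{\sqrt{18 + 24}}{2} = \frac{\sqrt{42}}{2} \approx 3.2404$)
$12 \cdot 24 f = 12 \cdot 24 \frac{\sqrt{42}}{2} = 288 \frac{\sqrt{42}}{2} = 144 \sqrt{42}$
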